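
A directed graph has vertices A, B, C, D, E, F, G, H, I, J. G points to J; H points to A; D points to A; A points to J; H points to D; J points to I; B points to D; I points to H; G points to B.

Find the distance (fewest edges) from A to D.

Distance 0: A.
Distance 1: J.
Distance 2: I.
Distance 3: H.
Distance 4: D — contains D.

4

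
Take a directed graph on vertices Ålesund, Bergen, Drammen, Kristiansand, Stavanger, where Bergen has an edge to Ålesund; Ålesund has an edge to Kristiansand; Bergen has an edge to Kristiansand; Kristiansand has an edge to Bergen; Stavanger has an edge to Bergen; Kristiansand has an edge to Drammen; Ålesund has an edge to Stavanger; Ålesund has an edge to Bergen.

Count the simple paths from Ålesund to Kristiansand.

3

Ålesund→Bergen→Kristiansand
Ålesund→Kristiansand
Ålesund→Stavanger→Bergen→Kristiansand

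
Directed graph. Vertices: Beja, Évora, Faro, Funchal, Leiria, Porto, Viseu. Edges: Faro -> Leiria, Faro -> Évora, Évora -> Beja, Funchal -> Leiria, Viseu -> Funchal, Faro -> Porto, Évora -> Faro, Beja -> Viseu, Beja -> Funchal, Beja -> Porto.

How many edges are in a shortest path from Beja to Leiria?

Distance 0: Beja.
Distance 1: Funchal, Porto, Viseu.
Distance 2: Leiria — contains Leiria.

2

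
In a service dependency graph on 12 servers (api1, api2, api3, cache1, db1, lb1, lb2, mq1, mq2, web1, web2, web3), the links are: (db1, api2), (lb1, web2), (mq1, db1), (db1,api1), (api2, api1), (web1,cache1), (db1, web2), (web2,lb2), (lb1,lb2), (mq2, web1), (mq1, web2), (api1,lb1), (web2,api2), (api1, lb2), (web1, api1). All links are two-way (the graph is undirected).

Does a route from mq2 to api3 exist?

No

Explore from mq2.
Distance 1: reach web1.
Distance 2: reach api1, cache1.
Distance 3: reach api2, db1, lb1, lb2.
Distance 4: reach mq1, web2.
The search is exhausted without reaching api3; it lies in a different component.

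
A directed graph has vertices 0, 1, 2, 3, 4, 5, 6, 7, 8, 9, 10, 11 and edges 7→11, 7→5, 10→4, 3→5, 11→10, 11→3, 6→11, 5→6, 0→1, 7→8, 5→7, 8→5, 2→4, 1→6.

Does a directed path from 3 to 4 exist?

Yes

Explore from 3.
Distance 1: reach 5.
Distance 2: reach 6, 7.
Distance 3: reach 8, 11.
Distance 4: reach 10.
Distance 5: reach 4.
Found 4.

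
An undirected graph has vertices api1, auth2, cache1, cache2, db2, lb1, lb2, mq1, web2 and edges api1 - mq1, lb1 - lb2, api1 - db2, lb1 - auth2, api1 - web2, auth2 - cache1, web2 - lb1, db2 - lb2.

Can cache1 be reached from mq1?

Explore from mq1.
Distance 1: reach api1.
Distance 2: reach db2, web2.
Distance 3: reach lb1, lb2.
Distance 4: reach auth2.
Distance 5: reach cache1.
Found cache1.

Yes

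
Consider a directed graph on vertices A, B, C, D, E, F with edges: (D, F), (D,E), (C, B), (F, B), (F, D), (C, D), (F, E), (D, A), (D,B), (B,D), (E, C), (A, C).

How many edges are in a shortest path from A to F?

3

Distance 0: A.
Distance 1: C.
Distance 2: B, D.
Distance 3: E, F — contains F.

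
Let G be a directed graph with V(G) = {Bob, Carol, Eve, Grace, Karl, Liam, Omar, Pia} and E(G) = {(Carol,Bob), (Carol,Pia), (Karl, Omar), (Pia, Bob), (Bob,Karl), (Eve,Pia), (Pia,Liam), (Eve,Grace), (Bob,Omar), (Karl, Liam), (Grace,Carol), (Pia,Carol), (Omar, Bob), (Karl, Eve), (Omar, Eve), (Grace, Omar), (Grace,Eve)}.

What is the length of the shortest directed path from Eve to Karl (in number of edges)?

3

Distance 0: Eve.
Distance 1: Grace, Pia.
Distance 2: Bob, Carol, Liam, Omar.
Distance 3: Karl — contains Karl.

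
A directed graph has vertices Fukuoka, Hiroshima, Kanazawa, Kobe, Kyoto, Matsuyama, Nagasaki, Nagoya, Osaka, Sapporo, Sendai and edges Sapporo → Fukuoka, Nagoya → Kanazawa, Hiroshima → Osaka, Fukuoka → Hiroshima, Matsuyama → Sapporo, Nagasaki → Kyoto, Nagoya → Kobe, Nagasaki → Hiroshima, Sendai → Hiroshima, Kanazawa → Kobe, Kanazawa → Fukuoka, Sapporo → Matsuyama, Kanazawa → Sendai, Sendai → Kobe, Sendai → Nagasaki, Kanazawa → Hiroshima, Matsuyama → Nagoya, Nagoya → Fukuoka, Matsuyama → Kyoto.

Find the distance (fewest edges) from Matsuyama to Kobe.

2

Distance 0: Matsuyama.
Distance 1: Kyoto, Nagoya, Sapporo.
Distance 2: Fukuoka, Kanazawa, Kobe — contains Kobe.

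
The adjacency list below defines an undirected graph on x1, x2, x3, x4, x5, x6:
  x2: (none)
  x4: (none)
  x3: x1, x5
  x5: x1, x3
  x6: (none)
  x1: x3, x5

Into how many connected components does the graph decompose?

4

From x1: component {x1, x3, x5}.
From x2: component {x2}.
From x4: component {x4}.
From x6: component {x6}.
That's 4 components.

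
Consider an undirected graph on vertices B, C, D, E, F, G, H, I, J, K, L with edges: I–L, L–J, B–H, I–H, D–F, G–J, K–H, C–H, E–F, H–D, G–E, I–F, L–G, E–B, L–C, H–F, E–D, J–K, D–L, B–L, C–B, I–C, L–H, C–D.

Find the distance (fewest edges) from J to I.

Distance 0: J.
Distance 1: G, K, L.
Distance 2: B, C, D, E, H, I — contains I.

2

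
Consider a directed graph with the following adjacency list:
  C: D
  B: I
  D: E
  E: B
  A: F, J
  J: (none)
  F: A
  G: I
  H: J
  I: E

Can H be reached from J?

J has no outgoing edges, so nothing is reachable from it.

No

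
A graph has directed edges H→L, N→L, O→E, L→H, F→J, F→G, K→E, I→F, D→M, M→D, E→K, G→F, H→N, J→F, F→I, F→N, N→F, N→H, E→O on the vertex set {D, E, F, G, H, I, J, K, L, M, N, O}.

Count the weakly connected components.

From D: component {D, M}.
From E: component {E, K, O}.
From F: component {F, G, H, I, J, L, N}.
That's 3 components.

3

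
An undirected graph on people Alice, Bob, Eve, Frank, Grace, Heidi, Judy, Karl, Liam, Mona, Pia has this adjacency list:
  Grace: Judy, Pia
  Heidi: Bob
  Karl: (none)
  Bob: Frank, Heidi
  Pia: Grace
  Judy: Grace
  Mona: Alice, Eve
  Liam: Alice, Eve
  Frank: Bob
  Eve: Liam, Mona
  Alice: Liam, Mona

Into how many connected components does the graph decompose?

From Alice: component {Alice, Eve, Liam, Mona}.
From Bob: component {Bob, Frank, Heidi}.
From Grace: component {Grace, Judy, Pia}.
From Karl: component {Karl}.
That's 4 components.

4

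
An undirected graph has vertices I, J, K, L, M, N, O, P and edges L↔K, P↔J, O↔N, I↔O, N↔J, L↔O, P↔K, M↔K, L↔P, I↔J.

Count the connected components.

1

From I: component {I, J, K, L, M, N, O, P}.
That's 1 component.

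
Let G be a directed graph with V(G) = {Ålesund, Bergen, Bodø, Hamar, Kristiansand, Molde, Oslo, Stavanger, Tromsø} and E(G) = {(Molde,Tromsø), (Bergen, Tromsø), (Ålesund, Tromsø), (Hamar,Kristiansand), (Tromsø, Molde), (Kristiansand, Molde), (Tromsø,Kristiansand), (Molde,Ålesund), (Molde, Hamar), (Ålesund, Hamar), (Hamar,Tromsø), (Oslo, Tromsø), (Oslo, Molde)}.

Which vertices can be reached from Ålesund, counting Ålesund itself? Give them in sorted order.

Ålesund, Hamar, Kristiansand, Molde, Tromsø

Start at Ålesund.
Its neighbours: Hamar, Tromsø.
Then their neighbours: Kristiansand, Molde.
Nothing further is reachable.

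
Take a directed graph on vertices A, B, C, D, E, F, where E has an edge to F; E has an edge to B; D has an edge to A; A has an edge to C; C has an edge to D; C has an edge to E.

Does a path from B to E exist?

B has no outgoing edges, so nothing is reachable from it.

No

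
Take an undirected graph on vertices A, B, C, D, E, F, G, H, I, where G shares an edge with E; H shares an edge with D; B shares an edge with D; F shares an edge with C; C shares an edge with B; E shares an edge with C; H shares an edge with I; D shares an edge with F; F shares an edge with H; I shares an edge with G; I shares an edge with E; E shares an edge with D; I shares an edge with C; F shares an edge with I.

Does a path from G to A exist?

Explore from G.
Distance 1: reach E, I.
Distance 2: reach C, D, F, H.
Distance 3: reach B.
The search is exhausted without reaching A; it lies in a different component.

No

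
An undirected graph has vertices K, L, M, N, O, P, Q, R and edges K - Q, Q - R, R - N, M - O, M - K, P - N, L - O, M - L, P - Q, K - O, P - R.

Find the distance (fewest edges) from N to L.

5

Distance 0: N.
Distance 1: P, R.
Distance 2: Q.
Distance 3: K.
Distance 4: M, O.
Distance 5: L — contains L.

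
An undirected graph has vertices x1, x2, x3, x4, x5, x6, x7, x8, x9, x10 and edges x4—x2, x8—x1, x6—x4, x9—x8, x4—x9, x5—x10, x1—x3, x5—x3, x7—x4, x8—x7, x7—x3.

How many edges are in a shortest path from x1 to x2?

Distance 0: x1.
Distance 1: x3, x8.
Distance 2: x5, x7, x9.
Distance 3: x4, x10.
Distance 4: x2, x6 — contains x2.

4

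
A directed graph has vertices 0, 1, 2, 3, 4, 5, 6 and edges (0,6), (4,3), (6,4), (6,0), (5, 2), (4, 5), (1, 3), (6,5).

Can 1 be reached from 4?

No

Explore from 4.
Distance 1: reach 3, 5.
Distance 2: reach 2.
The search from 4 is exhausted; no directed path reaches 1.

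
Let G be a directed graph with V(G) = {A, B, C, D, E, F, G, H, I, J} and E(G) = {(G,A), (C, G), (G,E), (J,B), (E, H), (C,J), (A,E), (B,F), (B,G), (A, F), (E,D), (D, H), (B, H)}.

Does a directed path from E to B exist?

Explore from E.
Distance 1: reach D, H.
The search from E is exhausted; no directed path reaches B.

No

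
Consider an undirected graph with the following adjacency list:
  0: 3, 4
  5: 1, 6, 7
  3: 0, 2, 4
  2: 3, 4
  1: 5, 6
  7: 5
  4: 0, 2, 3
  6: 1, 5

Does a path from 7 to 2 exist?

No

Explore from 7.
Distance 1: reach 5.
Distance 2: reach 1, 6.
The search is exhausted without reaching 2; it lies in a different component.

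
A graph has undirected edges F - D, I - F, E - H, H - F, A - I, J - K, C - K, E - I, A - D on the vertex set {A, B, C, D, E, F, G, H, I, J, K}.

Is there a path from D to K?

No

Explore from D.
Distance 1: reach A, F.
Distance 2: reach H, I.
Distance 3: reach E.
The search is exhausted without reaching K; it lies in a different component.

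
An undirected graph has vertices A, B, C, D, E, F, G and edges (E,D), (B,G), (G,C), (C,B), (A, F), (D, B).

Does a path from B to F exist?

No

Explore from B.
Distance 1: reach C, D, G.
Distance 2: reach E.
The search is exhausted without reaching F; it lies in a different component.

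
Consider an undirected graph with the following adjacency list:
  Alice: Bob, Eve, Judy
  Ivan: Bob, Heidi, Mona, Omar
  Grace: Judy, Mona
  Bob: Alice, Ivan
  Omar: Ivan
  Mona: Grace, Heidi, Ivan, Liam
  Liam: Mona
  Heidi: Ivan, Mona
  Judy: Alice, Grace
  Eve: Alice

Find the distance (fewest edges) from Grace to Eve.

Distance 0: Grace.
Distance 1: Judy, Mona.
Distance 2: Alice, Heidi, Ivan, Liam.
Distance 3: Bob, Eve, Omar — contains Eve.

3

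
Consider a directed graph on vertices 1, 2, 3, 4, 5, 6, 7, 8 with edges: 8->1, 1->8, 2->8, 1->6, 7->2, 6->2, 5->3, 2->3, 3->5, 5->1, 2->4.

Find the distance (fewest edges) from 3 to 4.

5

Distance 0: 3.
Distance 1: 5.
Distance 2: 1.
Distance 3: 6, 8.
Distance 4: 2.
Distance 5: 4 — contains 4.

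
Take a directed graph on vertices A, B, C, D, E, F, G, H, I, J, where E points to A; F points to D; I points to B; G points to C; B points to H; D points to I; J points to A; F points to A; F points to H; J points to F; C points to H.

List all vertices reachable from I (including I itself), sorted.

B, H, I

Start at I.
Its neighbours: B.
Then their neighbours: H.
Nothing further is reachable.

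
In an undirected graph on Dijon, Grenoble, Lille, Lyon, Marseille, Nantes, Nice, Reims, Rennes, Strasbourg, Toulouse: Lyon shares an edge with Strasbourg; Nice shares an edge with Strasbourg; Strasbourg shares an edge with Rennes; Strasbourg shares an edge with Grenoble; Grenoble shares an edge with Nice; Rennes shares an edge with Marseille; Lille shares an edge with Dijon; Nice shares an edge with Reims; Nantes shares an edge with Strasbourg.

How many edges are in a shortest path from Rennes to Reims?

3

Distance 0: Rennes.
Distance 1: Marseille, Strasbourg.
Distance 2: Grenoble, Lyon, Nantes, Nice.
Distance 3: Reims — contains Reims.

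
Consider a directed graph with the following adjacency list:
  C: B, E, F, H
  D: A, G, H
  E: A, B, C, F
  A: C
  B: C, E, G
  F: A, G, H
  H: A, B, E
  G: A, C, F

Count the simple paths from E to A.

26

E→A
E→B→C→F→A
E→B→C→F→G→A
E→B→C→F→H→A
E→B→C→H→A
E→B→G→A
E→B→G→C→F→A
E→B→G→C→F→H→A
... and 18 more.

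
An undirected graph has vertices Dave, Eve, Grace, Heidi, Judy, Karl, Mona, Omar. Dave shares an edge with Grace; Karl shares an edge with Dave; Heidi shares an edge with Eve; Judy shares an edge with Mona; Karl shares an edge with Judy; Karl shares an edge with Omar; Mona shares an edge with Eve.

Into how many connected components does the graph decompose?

From Dave: component {Dave, Eve, Grace, Heidi, Judy, Karl, Mona, Omar}.
That's 1 component.

1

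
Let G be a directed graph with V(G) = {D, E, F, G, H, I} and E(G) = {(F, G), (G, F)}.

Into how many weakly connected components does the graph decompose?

From D: component {D}.
From E: component {E}.
From F: component {F, G}.
From H: component {H}.
From I: component {I}.
That's 5 components.

5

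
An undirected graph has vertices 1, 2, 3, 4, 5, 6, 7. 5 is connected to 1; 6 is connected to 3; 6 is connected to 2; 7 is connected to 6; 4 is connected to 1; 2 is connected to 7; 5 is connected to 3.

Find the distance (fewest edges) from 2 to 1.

4

Distance 0: 2.
Distance 1: 6, 7.
Distance 2: 3.
Distance 3: 5.
Distance 4: 1 — contains 1.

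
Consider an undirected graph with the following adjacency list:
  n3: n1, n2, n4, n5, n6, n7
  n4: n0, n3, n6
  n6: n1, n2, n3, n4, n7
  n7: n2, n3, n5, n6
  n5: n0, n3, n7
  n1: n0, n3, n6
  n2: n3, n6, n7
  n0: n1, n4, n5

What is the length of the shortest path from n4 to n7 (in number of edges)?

2

Distance 0: n4.
Distance 1: n0, n3, n6.
Distance 2: n1, n2, n5, n7 — contains n7.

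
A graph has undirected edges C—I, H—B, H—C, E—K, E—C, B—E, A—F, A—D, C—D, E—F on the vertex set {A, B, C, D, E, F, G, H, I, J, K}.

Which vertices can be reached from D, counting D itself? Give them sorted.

Start at D.
Its neighbours: A, C.
Then their neighbours: E, F, H, I.
Then next layer: B, K.
Nothing further is reachable.

A, B, C, D, E, F, H, I, K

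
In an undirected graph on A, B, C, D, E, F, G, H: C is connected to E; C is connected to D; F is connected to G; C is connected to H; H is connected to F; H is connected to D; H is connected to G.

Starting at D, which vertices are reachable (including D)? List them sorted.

Start at D.
Its neighbours: C, H.
Then their neighbours: E, F, G.
Nothing further is reachable.

C, D, E, F, G, H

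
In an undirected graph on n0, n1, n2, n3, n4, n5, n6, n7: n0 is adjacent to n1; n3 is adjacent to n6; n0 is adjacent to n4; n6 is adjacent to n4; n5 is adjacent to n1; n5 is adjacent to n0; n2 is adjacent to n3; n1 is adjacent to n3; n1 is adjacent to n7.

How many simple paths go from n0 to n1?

n0–n1
n0–n4–n6–n3–n1
n0–n5–n1

3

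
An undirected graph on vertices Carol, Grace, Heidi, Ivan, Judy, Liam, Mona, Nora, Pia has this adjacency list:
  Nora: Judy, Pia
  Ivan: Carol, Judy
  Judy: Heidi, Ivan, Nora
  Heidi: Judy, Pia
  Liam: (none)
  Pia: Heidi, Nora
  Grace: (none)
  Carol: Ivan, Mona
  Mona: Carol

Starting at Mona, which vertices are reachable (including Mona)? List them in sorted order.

Start at Mona.
Its neighbours: Carol.
Then their neighbours: Ivan.
Then next layer: Judy.
Then next layer: Heidi, Nora.
Then next layer: Pia.
Nothing further is reachable.

Carol, Heidi, Ivan, Judy, Mona, Nora, Pia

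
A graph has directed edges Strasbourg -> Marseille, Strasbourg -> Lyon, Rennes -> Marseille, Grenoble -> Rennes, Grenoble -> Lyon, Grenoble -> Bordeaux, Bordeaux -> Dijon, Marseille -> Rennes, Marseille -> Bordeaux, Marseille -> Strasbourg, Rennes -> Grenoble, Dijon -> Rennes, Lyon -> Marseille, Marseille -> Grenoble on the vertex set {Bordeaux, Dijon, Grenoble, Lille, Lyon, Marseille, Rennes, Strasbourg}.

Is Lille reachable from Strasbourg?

Explore from Strasbourg.
Distance 1: reach Lyon, Marseille.
Distance 2: reach Bordeaux, Grenoble, Rennes.
Distance 3: reach Dijon.
The search from Strasbourg is exhausted; no directed path reaches Lille.

No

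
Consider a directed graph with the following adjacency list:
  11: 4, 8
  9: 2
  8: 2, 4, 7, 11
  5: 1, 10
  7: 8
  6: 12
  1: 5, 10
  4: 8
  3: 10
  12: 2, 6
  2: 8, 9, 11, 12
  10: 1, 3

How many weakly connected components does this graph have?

From 1: component {1, 3, 5, 10}.
From 2: component {2, 4, 6, 7, 8, 9, 11, 12}.
That's 2 components.

2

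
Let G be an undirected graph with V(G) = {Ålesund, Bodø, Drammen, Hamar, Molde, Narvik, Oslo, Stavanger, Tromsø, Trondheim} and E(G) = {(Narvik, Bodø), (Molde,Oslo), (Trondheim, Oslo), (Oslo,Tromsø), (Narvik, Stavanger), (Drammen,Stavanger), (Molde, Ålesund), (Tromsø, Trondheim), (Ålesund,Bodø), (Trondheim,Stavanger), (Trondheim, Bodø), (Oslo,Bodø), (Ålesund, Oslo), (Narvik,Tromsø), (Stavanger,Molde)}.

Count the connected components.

2

From Ålesund: component {Ålesund, Bodø, Drammen, Molde, Narvik, Oslo, Stavanger, Tromsø, Trondheim}.
From Hamar: component {Hamar}.
That's 2 components.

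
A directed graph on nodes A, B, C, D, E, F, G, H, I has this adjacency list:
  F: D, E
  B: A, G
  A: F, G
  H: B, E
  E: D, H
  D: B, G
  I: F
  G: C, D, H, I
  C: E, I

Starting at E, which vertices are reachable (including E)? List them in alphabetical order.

A, B, C, D, E, F, G, H, I

Start at E.
Its neighbours: D, H.
Then their neighbours: B, G.
Then next layer: A, C, I.
Then next layer: F.
Every vertex is now reached.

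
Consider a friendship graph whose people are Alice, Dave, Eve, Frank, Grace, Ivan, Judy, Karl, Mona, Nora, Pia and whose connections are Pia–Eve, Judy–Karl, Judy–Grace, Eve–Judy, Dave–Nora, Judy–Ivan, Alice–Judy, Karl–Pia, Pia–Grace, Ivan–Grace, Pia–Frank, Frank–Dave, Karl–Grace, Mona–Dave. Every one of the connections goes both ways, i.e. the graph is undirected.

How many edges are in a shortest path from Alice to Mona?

Distance 0: Alice.
Distance 1: Judy.
Distance 2: Eve, Grace, Ivan, Karl.
Distance 3: Pia.
Distance 4: Frank.
Distance 5: Dave.
Distance 6: Mona, Nora — contains Mona.

6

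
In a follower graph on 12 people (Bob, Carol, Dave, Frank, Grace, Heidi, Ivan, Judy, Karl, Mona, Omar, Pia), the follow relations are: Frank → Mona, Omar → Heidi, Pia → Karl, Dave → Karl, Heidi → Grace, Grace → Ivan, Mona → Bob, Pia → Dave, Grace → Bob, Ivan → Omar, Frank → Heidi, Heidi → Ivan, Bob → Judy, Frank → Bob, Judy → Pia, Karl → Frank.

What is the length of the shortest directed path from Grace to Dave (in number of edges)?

Distance 0: Grace.
Distance 1: Bob, Ivan.
Distance 2: Judy, Omar.
Distance 3: Heidi, Pia.
Distance 4: Dave, Karl — contains Dave.

4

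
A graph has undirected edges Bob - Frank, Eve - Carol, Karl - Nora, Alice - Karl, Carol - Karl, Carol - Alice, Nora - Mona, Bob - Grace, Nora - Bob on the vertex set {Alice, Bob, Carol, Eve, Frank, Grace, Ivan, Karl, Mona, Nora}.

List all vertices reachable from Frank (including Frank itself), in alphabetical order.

Alice, Bob, Carol, Eve, Frank, Grace, Karl, Mona, Nora

Start at Frank.
Its neighbours: Bob.
Then their neighbours: Grace, Nora.
Then next layer: Karl, Mona.
Then next layer: Alice, Carol.
Then next layer: Eve.
Nothing further is reachable.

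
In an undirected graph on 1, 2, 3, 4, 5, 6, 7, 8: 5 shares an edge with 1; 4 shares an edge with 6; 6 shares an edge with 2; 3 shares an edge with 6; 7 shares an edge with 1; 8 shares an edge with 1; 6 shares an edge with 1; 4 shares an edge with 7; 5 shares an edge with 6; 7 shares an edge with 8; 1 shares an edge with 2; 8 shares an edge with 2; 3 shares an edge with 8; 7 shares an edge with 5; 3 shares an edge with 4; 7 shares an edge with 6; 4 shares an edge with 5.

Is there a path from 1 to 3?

Explore from 1.
Distance 1: reach 2, 5, 6, 7, 8.
Distance 2: reach 3, 4.
Found 3.

Yes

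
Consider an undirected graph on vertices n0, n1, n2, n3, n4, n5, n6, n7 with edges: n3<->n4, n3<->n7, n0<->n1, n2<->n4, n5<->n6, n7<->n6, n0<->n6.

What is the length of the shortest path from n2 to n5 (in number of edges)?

5

Distance 0: n2.
Distance 1: n4.
Distance 2: n3.
Distance 3: n7.
Distance 4: n6.
Distance 5: n0, n5 — contains n5.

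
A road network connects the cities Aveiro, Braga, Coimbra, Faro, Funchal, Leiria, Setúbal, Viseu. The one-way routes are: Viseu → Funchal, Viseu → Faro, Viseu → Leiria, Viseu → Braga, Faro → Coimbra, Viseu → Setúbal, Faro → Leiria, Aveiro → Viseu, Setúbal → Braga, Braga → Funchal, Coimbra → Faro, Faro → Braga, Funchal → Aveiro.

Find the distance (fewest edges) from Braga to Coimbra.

Distance 0: Braga.
Distance 1: Funchal.
Distance 2: Aveiro.
Distance 3: Viseu.
Distance 4: Faro, Leiria, Setúbal.
Distance 5: Coimbra — contains Coimbra.

5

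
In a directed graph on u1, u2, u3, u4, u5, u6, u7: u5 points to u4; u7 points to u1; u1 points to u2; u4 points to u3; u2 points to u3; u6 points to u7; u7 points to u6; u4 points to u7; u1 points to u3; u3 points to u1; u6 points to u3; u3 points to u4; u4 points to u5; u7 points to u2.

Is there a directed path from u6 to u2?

Explore from u6.
Distance 1: reach u3, u7.
Distance 2: reach u1, u2, u4.
Found u2.

Yes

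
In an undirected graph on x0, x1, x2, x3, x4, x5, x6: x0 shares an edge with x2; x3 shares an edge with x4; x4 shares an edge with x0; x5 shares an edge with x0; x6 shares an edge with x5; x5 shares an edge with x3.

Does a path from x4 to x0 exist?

Yes

Explore from x4.
Distance 1: reach x0, x3.
Found x0.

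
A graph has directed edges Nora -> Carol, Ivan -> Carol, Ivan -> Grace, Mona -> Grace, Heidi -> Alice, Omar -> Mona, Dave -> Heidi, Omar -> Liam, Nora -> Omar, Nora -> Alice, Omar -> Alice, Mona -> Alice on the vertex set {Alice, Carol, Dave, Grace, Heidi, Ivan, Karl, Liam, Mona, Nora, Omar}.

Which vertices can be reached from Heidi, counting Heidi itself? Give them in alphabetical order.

Alice, Heidi

Start at Heidi.
Its neighbours: Alice.
Nothing further is reachable.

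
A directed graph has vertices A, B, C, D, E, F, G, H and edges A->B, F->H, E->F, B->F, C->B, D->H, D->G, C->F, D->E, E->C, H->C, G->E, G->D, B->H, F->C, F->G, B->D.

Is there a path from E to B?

Yes

Explore from E.
Distance 1: reach C, F.
Distance 2: reach B, G, H.
Found B.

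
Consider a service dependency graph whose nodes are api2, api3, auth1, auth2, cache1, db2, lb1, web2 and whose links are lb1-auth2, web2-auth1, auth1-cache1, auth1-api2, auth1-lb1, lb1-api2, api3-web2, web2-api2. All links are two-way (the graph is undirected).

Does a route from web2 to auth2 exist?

Explore from web2.
Distance 1: reach api2, api3, auth1.
Distance 2: reach cache1, lb1.
Distance 3: reach auth2.
Found auth2.

Yes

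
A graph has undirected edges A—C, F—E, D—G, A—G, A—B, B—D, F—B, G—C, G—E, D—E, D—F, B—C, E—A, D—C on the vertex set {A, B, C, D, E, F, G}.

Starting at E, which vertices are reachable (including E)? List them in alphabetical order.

Start at E.
Its neighbours: A, D, F, G.
Then their neighbours: B, C.
Every vertex is now reached.

A, B, C, D, E, F, G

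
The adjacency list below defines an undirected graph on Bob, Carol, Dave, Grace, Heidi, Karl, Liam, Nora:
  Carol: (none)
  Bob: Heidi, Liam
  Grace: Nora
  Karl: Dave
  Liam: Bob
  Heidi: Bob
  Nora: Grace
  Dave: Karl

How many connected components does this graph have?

From Bob: component {Bob, Heidi, Liam}.
From Carol: component {Carol}.
From Dave: component {Dave, Karl}.
From Grace: component {Grace, Nora}.
That's 4 components.

4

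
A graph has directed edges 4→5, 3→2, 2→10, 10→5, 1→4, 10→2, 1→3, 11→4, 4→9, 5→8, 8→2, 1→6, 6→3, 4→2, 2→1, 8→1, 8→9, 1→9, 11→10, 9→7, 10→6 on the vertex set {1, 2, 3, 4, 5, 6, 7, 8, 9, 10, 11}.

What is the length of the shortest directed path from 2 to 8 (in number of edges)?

3

Distance 0: 2.
Distance 1: 1, 10.
Distance 2: 3, 4, 5, 6, 9.
Distance 3: 7, 8 — contains 8.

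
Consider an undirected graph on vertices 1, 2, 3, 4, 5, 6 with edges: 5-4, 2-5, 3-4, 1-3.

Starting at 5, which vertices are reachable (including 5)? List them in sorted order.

Start at 5.
Its neighbours: 2, 4.
Then their neighbours: 3.
Then next layer: 1.
Nothing further is reachable.

1, 2, 3, 4, 5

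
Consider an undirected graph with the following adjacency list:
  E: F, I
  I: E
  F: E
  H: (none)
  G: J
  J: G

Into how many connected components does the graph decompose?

From E: component {E, F, I}.
From G: component {G, J}.
From H: component {H}.
That's 3 components.

3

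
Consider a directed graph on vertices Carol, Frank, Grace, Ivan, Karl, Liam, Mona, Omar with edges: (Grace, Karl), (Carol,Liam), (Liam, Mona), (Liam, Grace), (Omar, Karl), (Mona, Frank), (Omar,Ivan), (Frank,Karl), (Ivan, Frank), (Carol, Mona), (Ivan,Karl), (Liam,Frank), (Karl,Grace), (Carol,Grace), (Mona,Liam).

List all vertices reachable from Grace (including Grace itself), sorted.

Start at Grace.
Its neighbours: Karl.
Nothing further is reachable.

Grace, Karl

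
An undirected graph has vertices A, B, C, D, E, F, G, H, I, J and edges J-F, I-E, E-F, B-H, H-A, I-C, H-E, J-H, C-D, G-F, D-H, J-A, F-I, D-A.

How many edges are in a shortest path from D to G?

Distance 0: D.
Distance 1: A, C, H.
Distance 2: B, E, I, J.
Distance 3: F.
Distance 4: G — contains G.

4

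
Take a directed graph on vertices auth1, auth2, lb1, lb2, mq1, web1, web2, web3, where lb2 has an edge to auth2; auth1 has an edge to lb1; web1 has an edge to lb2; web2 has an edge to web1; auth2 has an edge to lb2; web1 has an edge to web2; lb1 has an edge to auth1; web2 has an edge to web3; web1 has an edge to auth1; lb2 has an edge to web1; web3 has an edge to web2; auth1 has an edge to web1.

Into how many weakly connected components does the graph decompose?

2

From auth1: component {auth1, auth2, lb1, lb2, web1, web2, web3}.
From mq1: component {mq1}.
That's 2 components.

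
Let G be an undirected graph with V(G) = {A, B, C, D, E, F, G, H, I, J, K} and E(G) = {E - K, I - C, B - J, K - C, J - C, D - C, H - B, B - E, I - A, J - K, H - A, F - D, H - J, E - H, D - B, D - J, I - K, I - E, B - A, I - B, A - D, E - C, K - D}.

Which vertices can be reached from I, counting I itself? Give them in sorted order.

A, B, C, D, E, F, H, I, J, K

Start at I.
Its neighbours: A, B, C, E, K.
Then their neighbours: D, H, J.
Then next layer: F.
Nothing further is reachable.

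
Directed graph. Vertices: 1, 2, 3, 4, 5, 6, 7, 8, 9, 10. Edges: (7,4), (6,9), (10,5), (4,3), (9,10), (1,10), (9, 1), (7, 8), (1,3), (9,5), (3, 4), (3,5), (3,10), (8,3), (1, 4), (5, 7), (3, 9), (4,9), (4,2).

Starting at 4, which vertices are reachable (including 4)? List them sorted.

Start at 4.
Its neighbours: 2, 3, 9.
Then their neighbours: 1, 5, 10.
Then next layer: 7.
Then next layer: 8.
Nothing further is reachable.

1, 2, 3, 4, 5, 7, 8, 9, 10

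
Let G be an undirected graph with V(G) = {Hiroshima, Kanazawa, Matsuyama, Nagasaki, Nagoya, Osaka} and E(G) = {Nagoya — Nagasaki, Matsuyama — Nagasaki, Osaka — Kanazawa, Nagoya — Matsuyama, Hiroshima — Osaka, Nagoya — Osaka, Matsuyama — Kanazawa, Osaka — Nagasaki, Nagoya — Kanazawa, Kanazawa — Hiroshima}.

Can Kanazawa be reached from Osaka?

Yes

Explore from Osaka.
Distance 1: reach Hiroshima, Kanazawa, Nagasaki, Nagoya.
Found Kanazawa.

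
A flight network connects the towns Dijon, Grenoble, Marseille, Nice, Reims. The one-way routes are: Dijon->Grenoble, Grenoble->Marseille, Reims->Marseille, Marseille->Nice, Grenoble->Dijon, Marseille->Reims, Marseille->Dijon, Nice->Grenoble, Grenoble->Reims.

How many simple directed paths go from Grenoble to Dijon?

3

Grenoble→Dijon
Grenoble→Marseille→Dijon
Grenoble→Reims→Marseille→Dijon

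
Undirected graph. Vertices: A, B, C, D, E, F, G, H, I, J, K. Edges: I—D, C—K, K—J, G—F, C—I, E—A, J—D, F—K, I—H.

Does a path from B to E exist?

B has no edges, so nothing is reachable from it.

No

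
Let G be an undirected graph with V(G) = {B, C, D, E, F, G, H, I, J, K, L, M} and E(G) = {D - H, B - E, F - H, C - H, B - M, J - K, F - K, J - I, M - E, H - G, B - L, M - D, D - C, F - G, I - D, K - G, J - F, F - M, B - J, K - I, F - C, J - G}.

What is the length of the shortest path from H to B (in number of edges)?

Distance 0: H.
Distance 1: C, D, F, G.
Distance 2: I, J, K, M.
Distance 3: B, E — contains B.

3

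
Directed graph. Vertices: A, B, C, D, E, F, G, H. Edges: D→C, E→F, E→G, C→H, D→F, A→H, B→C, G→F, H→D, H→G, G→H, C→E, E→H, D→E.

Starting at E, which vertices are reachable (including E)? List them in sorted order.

Start at E.
Its neighbours: F, G, H.
Then their neighbours: D.
Then next layer: C.
Nothing further is reachable.

C, D, E, F, G, H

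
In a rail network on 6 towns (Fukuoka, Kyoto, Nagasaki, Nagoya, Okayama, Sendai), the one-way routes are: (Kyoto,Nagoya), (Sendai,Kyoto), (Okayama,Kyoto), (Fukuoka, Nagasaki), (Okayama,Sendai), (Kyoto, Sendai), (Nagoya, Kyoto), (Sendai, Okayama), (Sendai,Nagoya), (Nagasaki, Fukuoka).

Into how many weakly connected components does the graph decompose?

From Fukuoka: component {Fukuoka, Nagasaki}.
From Kyoto: component {Kyoto, Nagoya, Okayama, Sendai}.
That's 2 components.

2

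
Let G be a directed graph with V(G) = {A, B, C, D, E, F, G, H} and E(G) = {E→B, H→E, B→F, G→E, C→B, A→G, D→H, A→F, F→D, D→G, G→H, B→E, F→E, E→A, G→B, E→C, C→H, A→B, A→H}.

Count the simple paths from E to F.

E→A→B→F
E→A→F
E→A→G→B→F
E→B→F
E→C→B→F

5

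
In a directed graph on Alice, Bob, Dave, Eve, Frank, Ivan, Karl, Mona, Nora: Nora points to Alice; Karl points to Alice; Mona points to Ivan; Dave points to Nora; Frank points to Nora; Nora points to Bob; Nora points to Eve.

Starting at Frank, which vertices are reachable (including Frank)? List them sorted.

Start at Frank.
Its neighbours: Nora.
Then their neighbours: Alice, Bob, Eve.
Nothing further is reachable.

Alice, Bob, Eve, Frank, Nora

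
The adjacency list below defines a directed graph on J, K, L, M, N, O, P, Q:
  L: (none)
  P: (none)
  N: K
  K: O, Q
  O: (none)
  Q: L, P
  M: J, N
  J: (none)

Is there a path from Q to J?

No

Explore from Q.
Distance 1: reach L, P.
The search from Q is exhausted; no directed path reaches J.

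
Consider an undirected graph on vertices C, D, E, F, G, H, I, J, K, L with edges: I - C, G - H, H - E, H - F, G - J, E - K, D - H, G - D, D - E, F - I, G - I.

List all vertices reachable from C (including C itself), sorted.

C, D, E, F, G, H, I, J, K

Start at C.
Its neighbours: I.
Then their neighbours: F, G.
Then next layer: D, H, J.
Then next layer: E.
Then next layer: K.
Nothing further is reachable.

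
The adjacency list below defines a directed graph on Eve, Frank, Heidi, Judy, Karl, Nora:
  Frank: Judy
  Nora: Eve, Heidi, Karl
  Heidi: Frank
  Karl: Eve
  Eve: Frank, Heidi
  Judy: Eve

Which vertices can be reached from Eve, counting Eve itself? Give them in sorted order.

Eve, Frank, Heidi, Judy

Start at Eve.
Its neighbours: Frank, Heidi.
Then their neighbours: Judy.
Nothing further is reachable.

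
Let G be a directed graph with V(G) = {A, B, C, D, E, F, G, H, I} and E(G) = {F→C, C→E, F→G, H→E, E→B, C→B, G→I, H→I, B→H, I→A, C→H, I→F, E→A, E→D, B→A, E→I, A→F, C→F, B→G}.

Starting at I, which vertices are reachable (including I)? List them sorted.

A, B, C, D, E, F, G, H, I

Start at I.
Its neighbours: A, F.
Then their neighbours: C, G.
Then next layer: B, E, H.
Then next layer: D.
Every vertex is now reached.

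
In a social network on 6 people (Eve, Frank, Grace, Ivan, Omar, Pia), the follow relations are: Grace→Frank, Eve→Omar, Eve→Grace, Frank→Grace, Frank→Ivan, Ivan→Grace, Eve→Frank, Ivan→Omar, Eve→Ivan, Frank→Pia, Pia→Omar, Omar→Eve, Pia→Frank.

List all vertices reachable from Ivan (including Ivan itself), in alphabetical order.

Eve, Frank, Grace, Ivan, Omar, Pia

Start at Ivan.
Its neighbours: Grace, Omar.
Then their neighbours: Eve, Frank.
Then next layer: Pia.
Every vertex is now reached.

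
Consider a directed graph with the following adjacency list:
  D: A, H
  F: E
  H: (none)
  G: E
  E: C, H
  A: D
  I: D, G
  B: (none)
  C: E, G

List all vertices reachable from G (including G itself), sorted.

Start at G.
Its neighbours: E.
Then their neighbours: C, H.
Nothing further is reachable.

C, E, G, H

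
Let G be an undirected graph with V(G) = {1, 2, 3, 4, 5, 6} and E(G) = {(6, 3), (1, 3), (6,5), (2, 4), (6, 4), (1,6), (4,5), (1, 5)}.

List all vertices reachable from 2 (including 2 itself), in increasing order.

Start at 2.
Its neighbours: 4.
Then their neighbours: 5, 6.
Then next layer: 1, 3.
Every vertex is now reached.

1, 2, 3, 4, 5, 6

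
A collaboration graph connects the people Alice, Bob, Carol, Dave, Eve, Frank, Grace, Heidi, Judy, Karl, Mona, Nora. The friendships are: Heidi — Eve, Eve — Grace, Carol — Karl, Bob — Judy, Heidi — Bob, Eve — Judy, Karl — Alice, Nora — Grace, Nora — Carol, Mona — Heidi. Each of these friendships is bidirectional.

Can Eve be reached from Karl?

Explore from Karl.
Distance 1: reach Alice, Carol.
Distance 2: reach Nora.
Distance 3: reach Grace.
Distance 4: reach Eve.
Found Eve.

Yes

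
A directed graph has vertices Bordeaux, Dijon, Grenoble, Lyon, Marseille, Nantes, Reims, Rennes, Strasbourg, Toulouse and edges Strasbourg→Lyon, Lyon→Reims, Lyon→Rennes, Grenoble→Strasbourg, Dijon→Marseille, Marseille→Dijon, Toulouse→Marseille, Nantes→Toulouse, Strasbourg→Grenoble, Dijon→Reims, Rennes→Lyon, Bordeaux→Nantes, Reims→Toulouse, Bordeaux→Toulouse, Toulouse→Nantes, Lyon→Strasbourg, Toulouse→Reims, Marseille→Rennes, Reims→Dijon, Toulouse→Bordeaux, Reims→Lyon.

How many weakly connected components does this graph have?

From Bordeaux: component {Bordeaux, Dijon, Grenoble, Lyon, Marseille, Nantes, Reims, Rennes, Strasbourg, Toulouse}.
That's 1 component.

1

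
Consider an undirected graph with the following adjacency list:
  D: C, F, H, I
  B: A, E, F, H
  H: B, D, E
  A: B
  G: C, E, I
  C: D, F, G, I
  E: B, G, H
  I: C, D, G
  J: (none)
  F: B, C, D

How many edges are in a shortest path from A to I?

4

Distance 0: A.
Distance 1: B.
Distance 2: E, F, H.
Distance 3: C, D, G.
Distance 4: I — contains I.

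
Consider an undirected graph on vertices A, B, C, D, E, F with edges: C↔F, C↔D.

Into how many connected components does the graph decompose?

4

From A: component {A}.
From B: component {B}.
From C: component {C, D, F}.
From E: component {E}.
That's 4 components.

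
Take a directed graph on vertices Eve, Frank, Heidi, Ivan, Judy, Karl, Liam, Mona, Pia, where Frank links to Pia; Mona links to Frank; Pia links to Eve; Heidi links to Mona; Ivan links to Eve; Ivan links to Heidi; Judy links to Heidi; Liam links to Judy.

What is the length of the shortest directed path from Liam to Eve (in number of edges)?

6

Distance 0: Liam.
Distance 1: Judy.
Distance 2: Heidi.
Distance 3: Mona.
Distance 4: Frank.
Distance 5: Pia.
Distance 6: Eve — contains Eve.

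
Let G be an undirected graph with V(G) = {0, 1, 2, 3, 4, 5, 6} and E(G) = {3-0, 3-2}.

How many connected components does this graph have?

5

From 0: component {0, 2, 3}.
From 1: component {1}.
From 4: component {4}.
From 5: component {5}.
From 6: component {6}.
That's 5 components.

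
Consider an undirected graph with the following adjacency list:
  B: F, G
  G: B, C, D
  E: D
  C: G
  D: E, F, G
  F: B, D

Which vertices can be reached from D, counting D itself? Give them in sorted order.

Start at D.
Its neighbours: E, F, G.
Then their neighbours: B, C.
Every vertex is now reached.

B, C, D, E, F, G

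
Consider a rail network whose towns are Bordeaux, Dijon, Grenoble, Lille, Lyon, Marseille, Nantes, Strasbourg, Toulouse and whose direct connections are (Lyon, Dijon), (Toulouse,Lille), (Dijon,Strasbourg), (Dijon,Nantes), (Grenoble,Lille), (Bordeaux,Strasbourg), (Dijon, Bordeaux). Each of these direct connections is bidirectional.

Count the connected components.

From Bordeaux: component {Bordeaux, Dijon, Lyon, Nantes, Strasbourg}.
From Grenoble: component {Grenoble, Lille, Toulouse}.
From Marseille: component {Marseille}.
That's 3 components.

3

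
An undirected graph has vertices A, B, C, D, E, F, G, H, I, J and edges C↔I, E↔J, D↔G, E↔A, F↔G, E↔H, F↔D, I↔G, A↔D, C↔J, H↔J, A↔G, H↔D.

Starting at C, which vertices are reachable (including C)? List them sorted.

A, C, D, E, F, G, H, I, J

Start at C.
Its neighbours: I, J.
Then their neighbours: E, G, H.
Then next layer: A, D, F.
Nothing further is reachable.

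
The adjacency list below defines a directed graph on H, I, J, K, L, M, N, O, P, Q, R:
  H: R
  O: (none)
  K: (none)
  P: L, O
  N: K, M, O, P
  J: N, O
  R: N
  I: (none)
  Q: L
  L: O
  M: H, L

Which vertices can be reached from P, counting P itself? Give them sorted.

Start at P.
Its neighbours: L, O.
Nothing further is reachable.

L, O, P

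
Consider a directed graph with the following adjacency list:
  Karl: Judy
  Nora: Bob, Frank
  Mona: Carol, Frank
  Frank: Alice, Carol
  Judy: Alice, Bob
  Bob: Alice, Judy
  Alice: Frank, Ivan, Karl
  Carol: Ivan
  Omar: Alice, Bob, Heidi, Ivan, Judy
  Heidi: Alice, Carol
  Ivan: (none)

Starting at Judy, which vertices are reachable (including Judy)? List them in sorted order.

Start at Judy.
Its neighbours: Alice, Bob.
Then their neighbours: Frank, Ivan, Karl.
Then next layer: Carol.
Nothing further is reachable.

Alice, Bob, Carol, Frank, Ivan, Judy, Karl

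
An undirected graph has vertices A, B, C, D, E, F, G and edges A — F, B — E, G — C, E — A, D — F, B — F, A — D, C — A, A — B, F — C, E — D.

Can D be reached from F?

Explore from F.
Distance 1: reach A, B, C, D.
Found D.

Yes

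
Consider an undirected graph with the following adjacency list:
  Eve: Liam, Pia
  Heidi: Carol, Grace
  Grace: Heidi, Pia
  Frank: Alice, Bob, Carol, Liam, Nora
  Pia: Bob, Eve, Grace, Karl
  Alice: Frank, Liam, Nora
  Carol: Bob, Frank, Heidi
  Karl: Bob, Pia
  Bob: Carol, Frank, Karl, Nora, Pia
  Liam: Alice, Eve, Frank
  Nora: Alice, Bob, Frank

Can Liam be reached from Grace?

Explore from Grace.
Distance 1: reach Heidi, Pia.
Distance 2: reach Bob, Carol, Eve, Karl.
Distance 3: reach Frank, Liam, Nora.
Found Liam.

Yes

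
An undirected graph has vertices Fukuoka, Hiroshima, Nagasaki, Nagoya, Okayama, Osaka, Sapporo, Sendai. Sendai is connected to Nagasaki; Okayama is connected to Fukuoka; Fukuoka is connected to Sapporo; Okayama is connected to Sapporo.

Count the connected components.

5

From Fukuoka: component {Fukuoka, Okayama, Sapporo}.
From Hiroshima: component {Hiroshima}.
From Nagasaki: component {Nagasaki, Sendai}.
From Nagoya: component {Nagoya}.
From Osaka: component {Osaka}.
That's 5 components.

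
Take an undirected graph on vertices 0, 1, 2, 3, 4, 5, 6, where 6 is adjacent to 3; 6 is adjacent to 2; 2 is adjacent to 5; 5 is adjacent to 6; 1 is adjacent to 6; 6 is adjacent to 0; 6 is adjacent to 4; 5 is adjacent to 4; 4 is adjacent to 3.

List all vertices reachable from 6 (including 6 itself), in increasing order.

0, 1, 2, 3, 4, 5, 6

Start at 6.
Its neighbours: 0, 1, 2, 3, 4, 5.
Every vertex is now reached.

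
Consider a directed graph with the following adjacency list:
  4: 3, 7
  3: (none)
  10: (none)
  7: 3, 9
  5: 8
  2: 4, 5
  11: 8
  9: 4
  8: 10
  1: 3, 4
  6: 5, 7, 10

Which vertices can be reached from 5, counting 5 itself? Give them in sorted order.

Start at 5.
Its neighbours: 8.
Then their neighbours: 10.
Nothing further is reachable.

5, 8, 10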